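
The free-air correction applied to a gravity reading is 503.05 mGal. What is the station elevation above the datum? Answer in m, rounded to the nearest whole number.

h = 503.05 / 0.3086 = 1630.10 m

1630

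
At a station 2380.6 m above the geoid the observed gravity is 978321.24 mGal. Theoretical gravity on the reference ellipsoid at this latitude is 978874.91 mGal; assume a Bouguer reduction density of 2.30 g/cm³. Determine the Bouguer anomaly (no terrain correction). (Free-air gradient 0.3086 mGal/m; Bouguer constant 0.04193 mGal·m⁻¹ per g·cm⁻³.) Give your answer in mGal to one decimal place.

Free-air correction = 0.3086 × 2380.6 = 734.65 mGal
Free-air anomaly = 978321.24 − 978874.91 + (734.65) = 180.98 mGal
Bouguer slab correction = 0.04193 × 2.30 × 2380.6 = 229.58 mGal
Simple Bouguer anomaly = 180.98 − (229.58) = -48.60 mGal

-48.6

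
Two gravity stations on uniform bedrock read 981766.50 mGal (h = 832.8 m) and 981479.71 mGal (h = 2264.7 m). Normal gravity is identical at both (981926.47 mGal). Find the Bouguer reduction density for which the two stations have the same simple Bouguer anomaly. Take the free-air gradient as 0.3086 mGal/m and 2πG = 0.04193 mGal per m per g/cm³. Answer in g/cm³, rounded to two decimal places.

Δg_obs = 981479.71 − 981766.50 = -286.79 mGal over Δh = 2264.7 − 832.8 = 1431.9 m
Equal Bouguer anomalies ⇒ Δg_obs + (0.3086 − 0.04193ρ)·Δh = 0
0.3086 − 0.04193ρ = −Δg_obs/Δh = 0.20029
ρ = (0.3086 − 0.20029) / 0.04193 = 2.58 g/cm³

2.58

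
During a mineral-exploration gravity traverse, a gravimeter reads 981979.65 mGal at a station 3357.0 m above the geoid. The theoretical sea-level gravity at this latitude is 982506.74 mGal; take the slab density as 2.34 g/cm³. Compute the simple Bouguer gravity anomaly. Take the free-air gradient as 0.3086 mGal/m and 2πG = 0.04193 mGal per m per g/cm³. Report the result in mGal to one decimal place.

179.5

Free-air correction = 0.3086 × 3357.0 = 1035.97 mGal
Free-air anomaly = 981979.65 − 982506.74 + (1035.97) = 508.88 mGal
Bouguer slab correction = 0.04193 × 2.34 × 3357.0 = 329.38 mGal
Simple Bouguer anomaly = 508.88 − (329.38) = 179.50 mGal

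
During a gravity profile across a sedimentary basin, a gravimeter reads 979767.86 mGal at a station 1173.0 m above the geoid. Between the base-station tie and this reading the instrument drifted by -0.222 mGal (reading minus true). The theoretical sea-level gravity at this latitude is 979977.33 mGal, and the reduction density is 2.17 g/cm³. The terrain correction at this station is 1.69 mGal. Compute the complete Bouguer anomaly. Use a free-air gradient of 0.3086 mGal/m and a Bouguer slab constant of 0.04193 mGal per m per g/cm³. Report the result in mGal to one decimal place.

47.7

Drift-corrected reading = 979767.86 − (-0.222) = 979768.082 mGal
Free-air correction = 0.3086 × 1173.0 = 361.99 mGal
Free-air anomaly = 979768.082 − 979977.33 + (361.99) = 152.742 mGal
Bouguer slab correction = 0.04193 × 2.17 × 1173.0 = 106.73 mGal
Simple Bouguer anomaly = 152.742 − (106.73) = 46.012 mGal
Complete Bouguer anomaly = 46.012 + 1.69 = 47.702 mGal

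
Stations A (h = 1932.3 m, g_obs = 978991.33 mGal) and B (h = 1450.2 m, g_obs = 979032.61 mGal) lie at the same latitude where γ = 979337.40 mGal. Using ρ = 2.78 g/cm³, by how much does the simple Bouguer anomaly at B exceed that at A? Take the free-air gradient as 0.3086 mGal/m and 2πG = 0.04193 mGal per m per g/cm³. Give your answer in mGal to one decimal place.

-51.3

Δg_SB(A) = 978991.33 − 979337.40 + 0.3086×1932.3 − 0.04193×2.78×1932.3 = 25.00 mGal
Δg_SB(B) = 979032.61 − 979337.40 + 0.3086×1450.2 − 0.04193×2.78×1450.2 = -26.30 mGal
Difference = -26.30 − (25.00) = -51.30 mGal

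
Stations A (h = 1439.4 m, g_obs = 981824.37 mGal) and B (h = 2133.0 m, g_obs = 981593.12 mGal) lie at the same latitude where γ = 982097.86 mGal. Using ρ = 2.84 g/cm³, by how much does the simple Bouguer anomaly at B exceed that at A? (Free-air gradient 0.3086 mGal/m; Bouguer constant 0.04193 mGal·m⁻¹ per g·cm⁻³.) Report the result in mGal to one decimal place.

-99.8

Δg_SB(A) = 981824.37 − 982097.86 + 0.3086×1439.4 − 0.04193×2.84×1439.4 = -0.70 mGal
Δg_SB(B) = 981593.12 − 982097.86 + 0.3086×2133.0 − 0.04193×2.84×2133.0 = -100.50 mGal
Difference = -100.50 − (-0.70) = -99.80 mGal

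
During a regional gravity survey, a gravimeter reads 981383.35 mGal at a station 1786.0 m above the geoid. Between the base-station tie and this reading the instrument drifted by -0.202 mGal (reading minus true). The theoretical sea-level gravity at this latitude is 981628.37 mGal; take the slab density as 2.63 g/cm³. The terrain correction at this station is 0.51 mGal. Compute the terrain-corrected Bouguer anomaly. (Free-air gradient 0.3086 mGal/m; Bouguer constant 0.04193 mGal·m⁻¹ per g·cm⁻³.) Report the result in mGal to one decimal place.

109.9

Drift-corrected reading = 981383.35 − (-0.202) = 981383.552 mGal
Free-air correction = 0.3086 × 1786.0 = 551.16 mGal
Free-air anomaly = 981383.552 − 981628.37 + (551.16) = 306.342 mGal
Bouguer slab correction = 0.04193 × 2.63 × 1786.0 = 196.95 mGal
Simple Bouguer anomaly = 306.342 − (196.95) = 109.392 mGal
Complete Bouguer anomaly = 109.392 + 0.51 = 109.902 mGal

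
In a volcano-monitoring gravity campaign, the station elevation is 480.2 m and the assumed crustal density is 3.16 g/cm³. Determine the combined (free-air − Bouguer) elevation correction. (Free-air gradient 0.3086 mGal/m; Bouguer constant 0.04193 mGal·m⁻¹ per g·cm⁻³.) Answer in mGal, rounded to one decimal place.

84.6

Combined gradient = 0.3086 − 0.04193 × 3.16 = 0.1761012 mGal/m
Combined elevation correction = 0.1761012 × 480.2 = 84.6 mGal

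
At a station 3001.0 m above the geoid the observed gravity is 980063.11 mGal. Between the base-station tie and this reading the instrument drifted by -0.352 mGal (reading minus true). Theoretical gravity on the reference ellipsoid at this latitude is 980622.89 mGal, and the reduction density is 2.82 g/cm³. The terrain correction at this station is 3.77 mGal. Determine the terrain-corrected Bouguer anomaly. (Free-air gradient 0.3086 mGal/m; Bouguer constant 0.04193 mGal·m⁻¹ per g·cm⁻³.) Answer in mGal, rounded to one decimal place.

Drift-corrected reading = 980063.11 − (-0.352) = 980063.462 mGal
Free-air correction = 0.3086 × 3001.0 = 926.11 mGal
Free-air anomaly = 980063.462 − 980622.89 + (926.11) = 366.682 mGal
Bouguer slab correction = 0.04193 × 2.82 × 3001.0 = 354.85 mGal
Simple Bouguer anomaly = 366.682 − (354.85) = 11.832 mGal
Complete Bouguer anomaly = 11.832 + 3.77 = 15.602 mGal

15.6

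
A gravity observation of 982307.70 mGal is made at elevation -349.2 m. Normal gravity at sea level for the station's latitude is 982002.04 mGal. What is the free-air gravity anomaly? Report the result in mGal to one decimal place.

197.9

Free-air correction = 0.3086 × -349.2 = -107.76 mGal
Free-air anomaly = 982307.70 − 982002.04 + (-107.76) = 197.90 mGal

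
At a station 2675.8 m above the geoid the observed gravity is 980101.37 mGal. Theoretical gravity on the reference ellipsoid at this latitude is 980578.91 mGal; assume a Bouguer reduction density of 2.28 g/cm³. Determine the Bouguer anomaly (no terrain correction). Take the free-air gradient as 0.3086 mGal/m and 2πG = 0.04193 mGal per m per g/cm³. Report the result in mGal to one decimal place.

92.4

Free-air correction = 0.3086 × 2675.8 = 825.75 mGal
Free-air anomaly = 980101.37 − 980578.91 + (825.75) = 348.21 mGal
Bouguer slab correction = 0.04193 × 2.28 × 2675.8 = 255.81 mGal
Simple Bouguer anomaly = 348.21 − (255.81) = 92.40 mGal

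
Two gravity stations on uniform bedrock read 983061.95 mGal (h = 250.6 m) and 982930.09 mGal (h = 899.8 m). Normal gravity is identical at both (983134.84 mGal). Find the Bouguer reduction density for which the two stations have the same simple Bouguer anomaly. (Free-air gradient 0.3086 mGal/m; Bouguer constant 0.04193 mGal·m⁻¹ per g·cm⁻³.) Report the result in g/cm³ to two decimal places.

Δg_obs = 982930.09 − 983061.95 = -131.86 mGal over Δh = 899.8 − 250.6 = 649.2 m
Equal Bouguer anomalies ⇒ Δg_obs + (0.3086 − 0.04193ρ)·Δh = 0
0.3086 − 0.04193ρ = −Δg_obs/Δh = 0.20311
ρ = (0.3086 − 0.20311) / 0.04193 = 2.52 g/cm³

2.52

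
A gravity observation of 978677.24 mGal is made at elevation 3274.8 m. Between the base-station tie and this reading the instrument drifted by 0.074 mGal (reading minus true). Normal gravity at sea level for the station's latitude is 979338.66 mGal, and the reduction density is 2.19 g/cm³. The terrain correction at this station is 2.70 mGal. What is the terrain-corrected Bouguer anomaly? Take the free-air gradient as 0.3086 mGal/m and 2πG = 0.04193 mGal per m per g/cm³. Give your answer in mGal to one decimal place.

Drift-corrected reading = 978677.24 − (0.074) = 978677.166 mGal
Free-air correction = 0.3086 × 3274.8 = 1010.60 mGal
Free-air anomaly = 978677.166 − 979338.66 + (1010.60) = 349.106 mGal
Bouguer slab correction = 0.04193 × 2.19 × 3274.8 = 300.71 mGal
Simple Bouguer anomaly = 349.106 − (300.71) = 48.396 mGal
Complete Bouguer anomaly = 48.396 + 2.70 = 51.096 mGal

51.1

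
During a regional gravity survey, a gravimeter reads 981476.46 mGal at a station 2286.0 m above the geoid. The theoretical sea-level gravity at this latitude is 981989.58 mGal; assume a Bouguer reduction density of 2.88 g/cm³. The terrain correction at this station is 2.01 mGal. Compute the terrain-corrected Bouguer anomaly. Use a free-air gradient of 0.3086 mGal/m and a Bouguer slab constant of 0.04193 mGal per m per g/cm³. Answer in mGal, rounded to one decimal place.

-81.7

Free-air correction = 0.3086 × 2286.0 = 705.46 mGal
Free-air anomaly = 981476.46 − 981989.58 + (705.46) = 192.34 mGal
Bouguer slab correction = 0.04193 × 2.88 × 2286.0 = 276.05 mGal
Simple Bouguer anomaly = 192.34 − (276.05) = -83.71 mGal
Complete Bouguer anomaly = -83.71 + 2.01 = -81.70 mGal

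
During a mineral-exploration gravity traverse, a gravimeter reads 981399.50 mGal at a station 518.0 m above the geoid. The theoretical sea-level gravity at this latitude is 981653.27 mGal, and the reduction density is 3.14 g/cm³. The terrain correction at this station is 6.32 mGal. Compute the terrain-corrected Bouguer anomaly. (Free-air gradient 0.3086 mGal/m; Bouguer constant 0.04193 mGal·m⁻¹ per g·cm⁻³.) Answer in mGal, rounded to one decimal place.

Free-air correction = 0.3086 × 518.0 = 159.85 mGal
Free-air anomaly = 981399.50 − 981653.27 + (159.85) = -93.92 mGal
Bouguer slab correction = 0.04193 × 3.14 × 518.0 = 68.20 mGal
Simple Bouguer anomaly = -93.92 − (68.20) = -162.12 mGal
Complete Bouguer anomaly = -162.12 + 6.32 = -155.80 mGal

-155.8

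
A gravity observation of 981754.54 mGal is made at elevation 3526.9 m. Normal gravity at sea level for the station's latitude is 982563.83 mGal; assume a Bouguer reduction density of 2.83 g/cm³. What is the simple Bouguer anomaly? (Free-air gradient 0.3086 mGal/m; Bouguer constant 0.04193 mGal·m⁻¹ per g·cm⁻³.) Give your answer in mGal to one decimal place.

-139.4

Free-air correction = 0.3086 × 3526.9 = 1088.40 mGal
Free-air anomaly = 981754.54 − 982563.83 + (1088.40) = 279.11 mGal
Bouguer slab correction = 0.04193 × 2.83 × 3526.9 = 418.51 mGal
Simple Bouguer anomaly = 279.11 − (418.51) = -139.40 mGal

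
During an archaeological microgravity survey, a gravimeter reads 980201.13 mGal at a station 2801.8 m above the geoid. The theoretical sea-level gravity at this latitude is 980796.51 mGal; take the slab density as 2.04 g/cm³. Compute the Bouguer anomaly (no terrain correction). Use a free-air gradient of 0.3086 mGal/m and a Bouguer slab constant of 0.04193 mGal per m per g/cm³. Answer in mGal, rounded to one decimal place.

Free-air correction = 0.3086 × 2801.8 = 864.64 mGal
Free-air anomaly = 980201.13 − 980796.51 + (864.64) = 269.26 mGal
Bouguer slab correction = 0.04193 × 2.04 × 2801.8 = 239.66 mGal
Simple Bouguer anomaly = 269.26 − (239.66) = 29.60 mGal

29.6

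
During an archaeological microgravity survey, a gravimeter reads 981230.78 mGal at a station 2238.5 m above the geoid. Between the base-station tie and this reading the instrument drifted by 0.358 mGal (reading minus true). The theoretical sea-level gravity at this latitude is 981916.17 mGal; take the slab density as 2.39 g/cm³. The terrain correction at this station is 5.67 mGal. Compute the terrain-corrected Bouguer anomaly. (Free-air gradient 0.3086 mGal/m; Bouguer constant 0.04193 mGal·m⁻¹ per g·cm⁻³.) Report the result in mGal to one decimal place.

-213.6

Drift-corrected reading = 981230.78 − (0.358) = 981230.422 mGal
Free-air correction = 0.3086 × 2238.5 = 690.80 mGal
Free-air anomaly = 981230.422 − 981916.17 + (690.80) = 5.052 mGal
Bouguer slab correction = 0.04193 × 2.39 × 2238.5 = 224.33 mGal
Simple Bouguer anomaly = 5.052 − (224.33) = -219.278 mGal
Complete Bouguer anomaly = -219.278 + 5.67 = -213.608 mGal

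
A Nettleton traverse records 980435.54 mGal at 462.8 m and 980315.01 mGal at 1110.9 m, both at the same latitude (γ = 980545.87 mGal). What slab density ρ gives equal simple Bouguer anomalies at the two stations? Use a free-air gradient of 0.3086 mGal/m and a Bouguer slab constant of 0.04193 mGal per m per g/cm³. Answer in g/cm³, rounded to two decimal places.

2.92

Δg_obs = 980315.01 − 980435.54 = -120.53 mGal over Δh = 1110.9 − 462.8 = 648.1 m
Equal Bouguer anomalies ⇒ Δg_obs + (0.3086 − 0.04193ρ)·Δh = 0
0.3086 − 0.04193ρ = −Δg_obs/Δh = 0.18597
ρ = (0.3086 − 0.18597) / 0.04193 = 2.92 g/cm³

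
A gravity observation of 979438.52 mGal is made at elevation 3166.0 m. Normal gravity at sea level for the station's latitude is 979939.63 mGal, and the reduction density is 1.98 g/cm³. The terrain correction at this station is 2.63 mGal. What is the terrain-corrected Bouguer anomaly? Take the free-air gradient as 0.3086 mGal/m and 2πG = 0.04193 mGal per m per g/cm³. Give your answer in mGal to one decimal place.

Free-air correction = 0.3086 × 3166.0 = 977.03 mGal
Free-air anomaly = 979438.52 − 979939.63 + (977.03) = 475.92 mGal
Bouguer slab correction = 0.04193 × 1.98 × 3166.0 = 262.85 mGal
Simple Bouguer anomaly = 475.92 − (262.85) = 213.07 mGal
Complete Bouguer anomaly = 213.07 + 2.63 = 215.70 mGal

215.7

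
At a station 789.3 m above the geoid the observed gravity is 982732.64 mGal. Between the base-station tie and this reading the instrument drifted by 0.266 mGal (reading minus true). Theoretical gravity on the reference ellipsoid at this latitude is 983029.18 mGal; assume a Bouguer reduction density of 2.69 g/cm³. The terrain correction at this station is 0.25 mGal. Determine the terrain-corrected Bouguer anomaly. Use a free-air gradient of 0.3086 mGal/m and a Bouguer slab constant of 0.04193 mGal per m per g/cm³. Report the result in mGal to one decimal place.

Drift-corrected reading = 982732.64 − (0.266) = 982732.374 mGal
Free-air correction = 0.3086 × 789.3 = 243.58 mGal
Free-air anomaly = 982732.374 − 983029.18 + (243.58) = -53.226 mGal
Bouguer slab correction = 0.04193 × 2.69 × 789.3 = 89.03 mGal
Simple Bouguer anomaly = -53.226 − (89.03) = -142.256 mGal
Complete Bouguer anomaly = -142.256 + 0.25 = -142.006 mGal

-142.0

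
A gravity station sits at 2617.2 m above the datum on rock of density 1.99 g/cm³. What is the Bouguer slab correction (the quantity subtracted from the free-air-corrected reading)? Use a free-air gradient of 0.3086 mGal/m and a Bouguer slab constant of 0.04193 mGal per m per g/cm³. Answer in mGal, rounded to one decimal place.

Bouguer slab correction = 0.04193 × 1.99 × 2617.2 = 218.4 mGal

218.4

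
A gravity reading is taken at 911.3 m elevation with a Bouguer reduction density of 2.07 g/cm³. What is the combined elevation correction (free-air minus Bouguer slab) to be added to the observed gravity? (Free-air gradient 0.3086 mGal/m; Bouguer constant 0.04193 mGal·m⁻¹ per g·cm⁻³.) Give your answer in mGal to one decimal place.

202.1

Combined gradient = 0.3086 − 0.04193 × 2.07 = 0.2218049 mGal/m
Combined elevation correction = 0.2218049 × 911.3 = 202.1 mGal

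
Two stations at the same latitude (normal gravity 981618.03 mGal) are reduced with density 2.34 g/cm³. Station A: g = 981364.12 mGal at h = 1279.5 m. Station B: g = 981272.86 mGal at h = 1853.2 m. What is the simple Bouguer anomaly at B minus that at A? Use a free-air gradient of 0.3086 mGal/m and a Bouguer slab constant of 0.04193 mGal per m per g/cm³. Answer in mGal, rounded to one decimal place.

Δg_SB(A) = 981364.12 − 981618.03 + 0.3086×1279.5 − 0.04193×2.34×1279.5 = 15.40 mGal
Δg_SB(B) = 981272.86 − 981618.03 + 0.3086×1853.2 − 0.04193×2.34×1853.2 = 44.90 mGal
Difference = 44.90 − (15.40) = 29.50 mGal

29.5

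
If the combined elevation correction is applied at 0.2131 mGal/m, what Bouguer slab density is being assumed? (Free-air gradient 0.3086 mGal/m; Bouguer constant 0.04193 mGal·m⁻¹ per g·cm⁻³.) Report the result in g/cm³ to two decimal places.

0.2131 = 0.3086 − 0.04193 × ρ
ρ = (0.3086 − 0.2131) / 0.04193 = 2.28 g/cm³

2.28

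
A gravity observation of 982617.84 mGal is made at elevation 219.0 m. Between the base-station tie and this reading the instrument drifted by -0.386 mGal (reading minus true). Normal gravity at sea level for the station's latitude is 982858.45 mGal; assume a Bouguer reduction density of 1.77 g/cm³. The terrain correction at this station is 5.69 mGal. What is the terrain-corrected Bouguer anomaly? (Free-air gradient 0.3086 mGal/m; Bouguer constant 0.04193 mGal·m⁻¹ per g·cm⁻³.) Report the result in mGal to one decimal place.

Drift-corrected reading = 982617.84 − (-0.386) = 982618.226 mGal
Free-air correction = 0.3086 × 219.0 = 67.58 mGal
Free-air anomaly = 982618.226 − 982858.45 + (67.58) = -172.644 mGal
Bouguer slab correction = 0.04193 × 1.77 × 219.0 = 16.25 mGal
Simple Bouguer anomaly = -172.644 − (16.25) = -188.894 mGal
Complete Bouguer anomaly = -188.894 + 5.69 = -183.204 mGal

-183.2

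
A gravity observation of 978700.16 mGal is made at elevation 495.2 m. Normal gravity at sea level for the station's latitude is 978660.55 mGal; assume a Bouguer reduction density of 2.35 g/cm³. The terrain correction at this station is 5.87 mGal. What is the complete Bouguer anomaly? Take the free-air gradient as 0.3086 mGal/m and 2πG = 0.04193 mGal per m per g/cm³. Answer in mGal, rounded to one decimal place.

149.5

Free-air correction = 0.3086 × 495.2 = 152.82 mGal
Free-air anomaly = 978700.16 − 978660.55 + (152.82) = 192.43 mGal
Bouguer slab correction = 0.04193 × 2.35 × 495.2 = 48.79 mGal
Simple Bouguer anomaly = 192.43 − (48.79) = 143.64 mGal
Complete Bouguer anomaly = 143.64 + 5.87 = 149.51 mGal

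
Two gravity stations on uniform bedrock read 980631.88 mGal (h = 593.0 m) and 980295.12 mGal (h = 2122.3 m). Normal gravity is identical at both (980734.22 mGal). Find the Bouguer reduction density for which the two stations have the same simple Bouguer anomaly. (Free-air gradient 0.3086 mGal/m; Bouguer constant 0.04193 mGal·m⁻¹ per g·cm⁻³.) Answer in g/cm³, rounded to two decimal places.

Δg_obs = 980295.12 − 980631.88 = -336.76 mGal over Δh = 2122.3 − 593.0 = 1529.3 m
Equal Bouguer anomalies ⇒ Δg_obs + (0.3086 − 0.04193ρ)·Δh = 0
0.3086 − 0.04193ρ = −Δg_obs/Δh = 0.22021
ρ = (0.3086 − 0.22021) / 0.04193 = 2.11 g/cm³

2.11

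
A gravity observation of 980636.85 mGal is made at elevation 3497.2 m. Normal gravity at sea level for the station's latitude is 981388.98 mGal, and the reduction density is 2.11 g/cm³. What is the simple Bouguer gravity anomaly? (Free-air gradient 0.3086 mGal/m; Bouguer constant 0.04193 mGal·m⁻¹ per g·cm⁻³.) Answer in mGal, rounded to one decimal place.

Free-air correction = 0.3086 × 3497.2 = 1079.24 mGal
Free-air anomaly = 980636.85 − 981388.98 + (1079.24) = 327.11 mGal
Bouguer slab correction = 0.04193 × 2.11 × 3497.2 = 309.41 mGal
Simple Bouguer anomaly = 327.11 − (309.41) = 17.70 mGal

17.7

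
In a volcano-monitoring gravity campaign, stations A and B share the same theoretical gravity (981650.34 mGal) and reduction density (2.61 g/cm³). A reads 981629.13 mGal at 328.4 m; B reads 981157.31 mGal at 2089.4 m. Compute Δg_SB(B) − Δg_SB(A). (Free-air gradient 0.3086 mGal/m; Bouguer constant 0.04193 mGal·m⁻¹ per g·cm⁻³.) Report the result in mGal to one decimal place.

Δg_SB(A) = 981629.13 − 981650.34 + 0.3086×328.4 − 0.04193×2.61×328.4 = 44.20 mGal
Δg_SB(B) = 981157.31 − 981650.34 + 0.3086×2089.4 − 0.04193×2.61×2089.4 = -76.90 mGal
Difference = -76.90 − (44.20) = -121.10 mGal

-121.1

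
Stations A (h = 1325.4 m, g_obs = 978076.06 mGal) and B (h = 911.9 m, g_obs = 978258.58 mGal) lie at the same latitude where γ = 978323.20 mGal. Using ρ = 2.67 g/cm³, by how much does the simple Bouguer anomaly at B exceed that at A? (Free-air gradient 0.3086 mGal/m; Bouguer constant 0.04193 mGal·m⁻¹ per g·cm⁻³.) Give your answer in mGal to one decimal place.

Δg_SB(A) = 978076.06 − 978323.20 + 0.3086×1325.4 − 0.04193×2.67×1325.4 = 13.50 mGal
Δg_SB(B) = 978258.58 − 978323.20 + 0.3086×911.9 − 0.04193×2.67×911.9 = 114.70 mGal
Difference = 114.70 − (13.50) = 101.20 mGal

101.2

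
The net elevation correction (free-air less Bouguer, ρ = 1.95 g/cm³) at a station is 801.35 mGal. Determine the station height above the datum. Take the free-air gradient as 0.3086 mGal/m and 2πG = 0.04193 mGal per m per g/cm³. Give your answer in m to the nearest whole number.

3533

Combined gradient = 0.3086 − 0.04193 × 1.95 = 0.2268365 mGal/m
h = 801.35 / 0.2268365 = 3532.72 m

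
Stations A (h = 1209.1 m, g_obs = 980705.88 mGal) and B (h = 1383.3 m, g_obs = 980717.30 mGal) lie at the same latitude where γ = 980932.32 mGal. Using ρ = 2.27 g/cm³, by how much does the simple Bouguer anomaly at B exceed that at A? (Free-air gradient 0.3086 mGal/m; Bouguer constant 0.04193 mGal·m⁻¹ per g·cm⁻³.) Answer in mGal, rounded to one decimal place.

48.6

Δg_SB(A) = 980705.88 − 980932.32 + 0.3086×1209.1 − 0.04193×2.27×1209.1 = 31.60 mGal
Δg_SB(B) = 980717.30 − 980932.32 + 0.3086×1383.3 − 0.04193×2.27×1383.3 = 80.20 mGal
Difference = 80.20 − (31.60) = 48.60 mGal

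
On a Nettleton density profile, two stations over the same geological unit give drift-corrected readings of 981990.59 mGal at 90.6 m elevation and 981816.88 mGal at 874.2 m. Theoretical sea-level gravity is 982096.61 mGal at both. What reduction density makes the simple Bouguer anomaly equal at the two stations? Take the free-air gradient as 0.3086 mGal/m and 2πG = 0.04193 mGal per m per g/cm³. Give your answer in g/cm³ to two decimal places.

2.07

Δg_obs = 981816.88 − 981990.59 = -173.71 mGal over Δh = 874.2 − 90.6 = 783.6 m
Equal Bouguer anomalies ⇒ Δg_obs + (0.3086 − 0.04193ρ)·Δh = 0
0.3086 − 0.04193ρ = −Δg_obs/Δh = 0.22168
ρ = (0.3086 − 0.22168) / 0.04193 = 2.07 g/cm³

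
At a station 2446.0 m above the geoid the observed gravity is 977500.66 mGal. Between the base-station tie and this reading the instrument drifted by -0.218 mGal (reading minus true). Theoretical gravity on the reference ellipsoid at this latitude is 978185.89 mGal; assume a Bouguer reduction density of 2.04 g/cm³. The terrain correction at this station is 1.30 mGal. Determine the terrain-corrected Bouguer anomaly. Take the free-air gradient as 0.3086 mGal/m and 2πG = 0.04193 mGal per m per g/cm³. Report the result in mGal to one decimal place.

Drift-corrected reading = 977500.66 − (-0.218) = 977500.878 mGal
Free-air correction = 0.3086 × 2446.0 = 754.84 mGal
Free-air anomaly = 977500.878 − 978185.89 + (754.84) = 69.828 mGal
Bouguer slab correction = 0.04193 × 2.04 × 2446.0 = 209.22 mGal
Simple Bouguer anomaly = 69.828 − (209.22) = -139.392 mGal
Complete Bouguer anomaly = -139.392 + 1.30 = -138.092 mGal

-138.1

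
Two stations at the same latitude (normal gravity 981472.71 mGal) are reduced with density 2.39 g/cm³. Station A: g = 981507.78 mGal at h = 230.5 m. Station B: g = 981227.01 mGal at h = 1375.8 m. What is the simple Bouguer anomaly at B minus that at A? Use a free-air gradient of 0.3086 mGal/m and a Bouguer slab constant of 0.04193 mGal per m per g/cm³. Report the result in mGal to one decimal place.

Δg_SB(A) = 981507.78 − 981472.71 + 0.3086×230.5 − 0.04193×2.39×230.5 = 83.10 mGal
Δg_SB(B) = 981227.01 − 981472.71 + 0.3086×1375.8 − 0.04193×2.39×1375.8 = 41.00 mGal
Difference = 41.00 − (83.10) = -42.10 mGal

-42.1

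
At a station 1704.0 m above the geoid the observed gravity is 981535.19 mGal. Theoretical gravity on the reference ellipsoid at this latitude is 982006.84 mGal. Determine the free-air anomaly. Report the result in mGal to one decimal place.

54.2

Free-air correction = 0.3086 × 1704.0 = 525.85 mGal
Free-air anomaly = 981535.19 − 982006.84 + (525.85) = 54.20 mGal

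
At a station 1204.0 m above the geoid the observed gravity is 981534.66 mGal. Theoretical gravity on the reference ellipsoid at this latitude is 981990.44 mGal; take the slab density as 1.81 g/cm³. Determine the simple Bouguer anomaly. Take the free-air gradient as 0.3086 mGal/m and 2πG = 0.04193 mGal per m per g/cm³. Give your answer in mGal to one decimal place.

-175.6

Free-air correction = 0.3086 × 1204.0 = 371.55 mGal
Free-air anomaly = 981534.66 − 981990.44 + (371.55) = -84.23 mGal
Bouguer slab correction = 0.04193 × 1.81 × 1204.0 = 91.38 mGal
Simple Bouguer anomaly = -84.23 − (91.38) = -175.61 mGal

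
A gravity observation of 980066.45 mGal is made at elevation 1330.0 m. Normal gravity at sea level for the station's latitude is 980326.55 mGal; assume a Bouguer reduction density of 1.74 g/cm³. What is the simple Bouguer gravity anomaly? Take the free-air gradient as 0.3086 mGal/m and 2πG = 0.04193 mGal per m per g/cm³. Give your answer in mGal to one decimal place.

53.3

Free-air correction = 0.3086 × 1330.0 = 410.44 mGal
Free-air anomaly = 980066.45 − 980326.55 + (410.44) = 150.34 mGal
Bouguer slab correction = 0.04193 × 1.74 × 1330.0 = 97.03 mGal
Simple Bouguer anomaly = 150.34 − (97.03) = 53.31 mGal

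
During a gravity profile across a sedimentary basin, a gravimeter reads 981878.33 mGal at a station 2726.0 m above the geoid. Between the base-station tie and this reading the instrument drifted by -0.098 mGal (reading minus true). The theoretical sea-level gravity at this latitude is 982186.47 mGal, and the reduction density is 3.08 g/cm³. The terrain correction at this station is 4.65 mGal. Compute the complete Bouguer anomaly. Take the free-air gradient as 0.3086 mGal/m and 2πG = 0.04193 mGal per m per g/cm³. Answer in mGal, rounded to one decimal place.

185.8

Drift-corrected reading = 981878.33 − (-0.098) = 981878.428 mGal
Free-air correction = 0.3086 × 2726.0 = 841.24 mGal
Free-air anomaly = 981878.428 − 982186.47 + (841.24) = 533.198 mGal
Bouguer slab correction = 0.04193 × 3.08 × 2726.0 = 352.05 mGal
Simple Bouguer anomaly = 533.198 − (352.05) = 181.148 mGal
Complete Bouguer anomaly = 181.148 + 4.65 = 185.798 mGal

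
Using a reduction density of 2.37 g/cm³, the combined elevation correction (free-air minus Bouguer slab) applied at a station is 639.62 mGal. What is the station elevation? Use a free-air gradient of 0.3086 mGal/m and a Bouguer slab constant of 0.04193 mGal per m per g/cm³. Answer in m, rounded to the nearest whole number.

Combined gradient = 0.3086 − 0.04193 × 2.37 = 0.2092259 mGal/m
h = 639.62 / 0.2092259 = 3057.08 m

3057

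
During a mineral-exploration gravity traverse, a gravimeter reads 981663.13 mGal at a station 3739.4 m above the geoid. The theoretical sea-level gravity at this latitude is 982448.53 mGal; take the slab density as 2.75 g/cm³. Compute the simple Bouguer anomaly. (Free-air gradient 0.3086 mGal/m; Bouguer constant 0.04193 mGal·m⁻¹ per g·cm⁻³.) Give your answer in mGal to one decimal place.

-62.6

Free-air correction = 0.3086 × 3739.4 = 1153.98 mGal
Free-air anomaly = 981663.13 − 982448.53 + (1153.98) = 368.58 mGal
Bouguer slab correction = 0.04193 × 2.75 × 3739.4 = 431.18 mGal
Simple Bouguer anomaly = 368.58 − (431.18) = -62.60 mGal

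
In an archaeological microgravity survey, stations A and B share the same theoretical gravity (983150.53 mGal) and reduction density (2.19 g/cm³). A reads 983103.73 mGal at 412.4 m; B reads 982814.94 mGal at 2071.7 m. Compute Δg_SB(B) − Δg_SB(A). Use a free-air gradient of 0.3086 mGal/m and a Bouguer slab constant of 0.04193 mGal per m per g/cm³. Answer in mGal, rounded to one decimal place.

Δg_SB(A) = 983103.73 − 983150.53 + 0.3086×412.4 − 0.04193×2.19×412.4 = 42.60 mGal
Δg_SB(B) = 982814.94 − 983150.53 + 0.3086×2071.7 − 0.04193×2.19×2071.7 = 113.50 mGal
Difference = 113.50 − (42.60) = 70.90 mGal

70.9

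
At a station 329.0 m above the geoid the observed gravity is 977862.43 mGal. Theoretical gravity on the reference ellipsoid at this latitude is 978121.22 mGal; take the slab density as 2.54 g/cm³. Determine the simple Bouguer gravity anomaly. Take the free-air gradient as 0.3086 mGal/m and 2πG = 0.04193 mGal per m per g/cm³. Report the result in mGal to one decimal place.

-192.3

Free-air correction = 0.3086 × 329.0 = 101.53 mGal
Free-air anomaly = 977862.43 − 978121.22 + (101.53) = -157.26 mGal
Bouguer slab correction = 0.04193 × 2.54 × 329.0 = 35.04 mGal
Simple Bouguer anomaly = -157.26 − (35.04) = -192.30 mGal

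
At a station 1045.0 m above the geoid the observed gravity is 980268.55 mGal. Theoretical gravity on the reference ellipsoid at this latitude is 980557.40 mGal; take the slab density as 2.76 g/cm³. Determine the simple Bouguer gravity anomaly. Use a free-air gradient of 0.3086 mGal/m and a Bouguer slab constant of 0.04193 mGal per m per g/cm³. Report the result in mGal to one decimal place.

Free-air correction = 0.3086 × 1045.0 = 322.49 mGal
Free-air anomaly = 980268.55 − 980557.40 + (322.49) = 33.64 mGal
Bouguer slab correction = 0.04193 × 2.76 × 1045.0 = 120.93 mGal
Simple Bouguer anomaly = 33.64 − (120.93) = -87.29 mGal

-87.3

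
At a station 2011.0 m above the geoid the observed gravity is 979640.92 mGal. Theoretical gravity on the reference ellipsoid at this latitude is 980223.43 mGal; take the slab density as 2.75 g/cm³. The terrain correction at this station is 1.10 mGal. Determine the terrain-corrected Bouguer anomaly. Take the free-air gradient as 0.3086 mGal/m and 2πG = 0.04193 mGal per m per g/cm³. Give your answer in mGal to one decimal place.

-192.7

Free-air correction = 0.3086 × 2011.0 = 620.59 mGal
Free-air anomaly = 979640.92 − 980223.43 + (620.59) = 38.08 mGal
Bouguer slab correction = 0.04193 × 2.75 × 2011.0 = 231.88 mGal
Simple Bouguer anomaly = 38.08 − (231.88) = -193.80 mGal
Complete Bouguer anomaly = -193.80 + 1.10 = -192.70 mGal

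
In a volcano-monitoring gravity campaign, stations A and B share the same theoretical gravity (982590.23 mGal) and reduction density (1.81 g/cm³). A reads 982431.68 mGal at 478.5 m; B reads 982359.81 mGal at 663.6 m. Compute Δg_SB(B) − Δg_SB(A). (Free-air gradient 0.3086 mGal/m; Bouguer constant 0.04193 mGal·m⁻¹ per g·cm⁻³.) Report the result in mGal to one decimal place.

Δg_SB(A) = 982431.68 − 982590.23 + 0.3086×478.5 − 0.04193×1.81×478.5 = -47.20 mGal
Δg_SB(B) = 982359.81 − 982590.23 + 0.3086×663.6 − 0.04193×1.81×663.6 = -76.00 mGal
Difference = -76.00 − (-47.20) = -28.80 mGal

-28.8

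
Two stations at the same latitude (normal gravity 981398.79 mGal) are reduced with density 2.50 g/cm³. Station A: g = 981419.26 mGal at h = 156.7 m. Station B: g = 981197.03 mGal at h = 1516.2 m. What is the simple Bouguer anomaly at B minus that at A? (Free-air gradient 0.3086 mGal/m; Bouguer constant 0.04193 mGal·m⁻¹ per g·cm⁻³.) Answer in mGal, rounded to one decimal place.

54.8

Δg_SB(A) = 981419.26 − 981398.79 + 0.3086×156.7 − 0.04193×2.50×156.7 = 52.40 mGal
Δg_SB(B) = 981197.03 − 981398.79 + 0.3086×1516.2 − 0.04193×2.50×1516.2 = 107.20 mGal
Difference = 107.20 − (52.40) = 54.80 mGal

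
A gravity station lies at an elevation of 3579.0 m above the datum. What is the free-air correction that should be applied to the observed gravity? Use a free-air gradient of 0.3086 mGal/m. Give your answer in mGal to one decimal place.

Free-air correction = 0.3086 × 3579.0 = 1104.5 mGal

1104.5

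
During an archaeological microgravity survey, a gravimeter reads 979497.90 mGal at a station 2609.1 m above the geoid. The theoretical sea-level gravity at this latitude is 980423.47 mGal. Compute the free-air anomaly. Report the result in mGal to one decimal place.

Free-air correction = 0.3086 × 2609.1 = 805.17 mGal
Free-air anomaly = 979497.90 − 980423.47 + (805.17) = -120.40 mGal

-120.4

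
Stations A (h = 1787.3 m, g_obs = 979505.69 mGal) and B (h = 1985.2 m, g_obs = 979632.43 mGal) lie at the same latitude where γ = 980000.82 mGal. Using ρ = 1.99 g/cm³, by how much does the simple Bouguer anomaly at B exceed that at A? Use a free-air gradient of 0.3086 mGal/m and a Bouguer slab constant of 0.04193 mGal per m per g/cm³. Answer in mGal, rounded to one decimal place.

Δg_SB(A) = 979505.69 − 980000.82 + 0.3086×1787.3 − 0.04193×1.99×1787.3 = -92.70 mGal
Δg_SB(B) = 979632.43 − 980000.82 + 0.3086×1985.2 − 0.04193×1.99×1985.2 = 78.60 mGal
Difference = 78.60 − (-92.70) = 171.30 mGal

171.3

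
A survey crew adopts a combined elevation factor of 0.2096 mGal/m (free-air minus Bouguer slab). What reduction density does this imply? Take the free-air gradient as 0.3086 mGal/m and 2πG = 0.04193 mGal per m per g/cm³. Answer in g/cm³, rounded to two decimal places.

2.36

0.2096 = 0.3086 − 0.04193 × ρ
ρ = (0.3086 − 0.2096) / 0.04193 = 2.36 g/cm³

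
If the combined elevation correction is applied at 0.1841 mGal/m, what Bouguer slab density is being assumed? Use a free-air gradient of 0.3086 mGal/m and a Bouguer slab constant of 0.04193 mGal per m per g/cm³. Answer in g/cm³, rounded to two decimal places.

2.97

0.1841 = 0.3086 − 0.04193 × ρ
ρ = (0.3086 − 0.1841) / 0.04193 = 2.97 g/cm³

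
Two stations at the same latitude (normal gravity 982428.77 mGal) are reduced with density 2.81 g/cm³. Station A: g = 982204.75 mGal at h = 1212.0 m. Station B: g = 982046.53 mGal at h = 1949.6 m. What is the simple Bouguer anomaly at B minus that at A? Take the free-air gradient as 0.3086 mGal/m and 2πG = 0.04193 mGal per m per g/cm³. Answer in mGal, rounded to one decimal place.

Δg_SB(A) = 982204.75 − 982428.77 + 0.3086×1212.0 − 0.04193×2.81×1212.0 = 7.20 mGal
Δg_SB(B) = 982046.53 − 982428.77 + 0.3086×1949.6 − 0.04193×2.81×1949.6 = -10.30 mGal
Difference = -10.30 − (7.20) = -17.50 mGal

-17.5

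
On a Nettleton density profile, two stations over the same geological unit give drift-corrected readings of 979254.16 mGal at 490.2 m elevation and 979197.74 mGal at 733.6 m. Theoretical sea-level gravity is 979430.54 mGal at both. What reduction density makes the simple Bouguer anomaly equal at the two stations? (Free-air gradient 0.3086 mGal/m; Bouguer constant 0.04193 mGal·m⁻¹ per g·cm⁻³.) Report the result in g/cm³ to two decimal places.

1.83

Δg_obs = 979197.74 − 979254.16 = -56.42 mGal over Δh = 733.6 − 490.2 = 243.4 m
Equal Bouguer anomalies ⇒ Δg_obs + (0.3086 − 0.04193ρ)·Δh = 0
0.3086 − 0.04193ρ = −Δg_obs/Δh = 0.23180
ρ = (0.3086 − 0.23180) / 0.04193 = 1.83 g/cm³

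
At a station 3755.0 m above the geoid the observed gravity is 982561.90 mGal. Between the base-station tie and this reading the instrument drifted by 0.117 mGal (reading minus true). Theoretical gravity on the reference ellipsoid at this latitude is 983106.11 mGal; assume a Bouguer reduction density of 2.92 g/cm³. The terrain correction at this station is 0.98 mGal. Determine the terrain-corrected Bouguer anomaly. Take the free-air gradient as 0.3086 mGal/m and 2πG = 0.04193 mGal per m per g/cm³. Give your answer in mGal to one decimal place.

155.7

Drift-corrected reading = 982561.90 − (0.117) = 982561.783 mGal
Free-air correction = 0.3086 × 3755.0 = 1158.79 mGal
Free-air anomaly = 982561.783 − 983106.11 + (1158.79) = 614.463 mGal
Bouguer slab correction = 0.04193 × 2.92 × 3755.0 = 459.75 mGal
Simple Bouguer anomaly = 614.463 − (459.75) = 154.713 mGal
Complete Bouguer anomaly = 154.713 + 0.98 = 155.693 mGal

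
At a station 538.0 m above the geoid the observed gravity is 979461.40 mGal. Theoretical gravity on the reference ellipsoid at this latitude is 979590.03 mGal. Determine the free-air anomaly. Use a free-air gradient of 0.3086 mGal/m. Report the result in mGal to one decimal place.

37.4

Free-air correction = 0.3086 × 538.0 = 166.03 mGal
Free-air anomaly = 979461.40 − 979590.03 + (166.03) = 37.40 mGal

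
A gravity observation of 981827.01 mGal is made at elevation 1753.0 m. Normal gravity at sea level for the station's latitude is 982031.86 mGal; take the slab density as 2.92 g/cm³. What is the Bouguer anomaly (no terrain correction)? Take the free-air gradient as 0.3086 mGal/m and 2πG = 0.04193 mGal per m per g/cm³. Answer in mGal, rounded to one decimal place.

121.5

Free-air correction = 0.3086 × 1753.0 = 540.98 mGal
Free-air anomaly = 981827.01 − 982031.86 + (540.98) = 336.13 mGal
Bouguer slab correction = 0.04193 × 2.92 × 1753.0 = 214.63 mGal
Simple Bouguer anomaly = 336.13 − (214.63) = 121.50 mGal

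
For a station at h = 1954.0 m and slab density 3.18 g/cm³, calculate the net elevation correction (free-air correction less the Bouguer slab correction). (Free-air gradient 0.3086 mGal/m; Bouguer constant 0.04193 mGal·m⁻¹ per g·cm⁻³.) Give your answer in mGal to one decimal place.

Combined gradient = 0.3086 − 0.04193 × 3.18 = 0.1752626 mGal/m
Combined elevation correction = 0.1752626 × 1954.0 = 342.5 mGal

342.5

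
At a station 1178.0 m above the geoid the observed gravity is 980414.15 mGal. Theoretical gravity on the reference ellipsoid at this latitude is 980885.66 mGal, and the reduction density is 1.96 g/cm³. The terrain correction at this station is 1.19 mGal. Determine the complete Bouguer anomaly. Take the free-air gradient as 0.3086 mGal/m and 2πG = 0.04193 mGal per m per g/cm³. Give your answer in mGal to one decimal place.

Free-air correction = 0.3086 × 1178.0 = 363.53 mGal
Free-air anomaly = 980414.15 − 980885.66 + (363.53) = -107.98 mGal
Bouguer slab correction = 0.04193 × 1.96 × 1178.0 = 96.81 mGal
Simple Bouguer anomaly = -107.98 − (96.81) = -204.79 mGal
Complete Bouguer anomaly = -204.79 + 1.19 = -203.60 mGal

-203.6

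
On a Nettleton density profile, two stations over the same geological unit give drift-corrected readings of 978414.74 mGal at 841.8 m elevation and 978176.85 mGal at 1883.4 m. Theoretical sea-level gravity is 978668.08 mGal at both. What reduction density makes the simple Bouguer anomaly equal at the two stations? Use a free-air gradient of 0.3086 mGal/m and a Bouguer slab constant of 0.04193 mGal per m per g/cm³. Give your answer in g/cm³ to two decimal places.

1.91

Δg_obs = 978176.85 − 978414.74 = -237.89 mGal over Δh = 1883.4 − 841.8 = 1041.6 m
Equal Bouguer anomalies ⇒ Δg_obs + (0.3086 − 0.04193ρ)·Δh = 0
0.3086 − 0.04193ρ = −Δg_obs/Δh = 0.22839
ρ = (0.3086 − 0.22839) / 0.04193 = 1.91 g/cm³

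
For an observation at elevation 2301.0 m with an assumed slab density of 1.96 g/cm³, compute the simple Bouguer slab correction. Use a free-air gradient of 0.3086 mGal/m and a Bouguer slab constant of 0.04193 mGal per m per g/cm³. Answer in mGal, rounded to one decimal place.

189.1

Bouguer slab correction = 0.04193 × 1.96 × 2301.0 = 189.1 mGal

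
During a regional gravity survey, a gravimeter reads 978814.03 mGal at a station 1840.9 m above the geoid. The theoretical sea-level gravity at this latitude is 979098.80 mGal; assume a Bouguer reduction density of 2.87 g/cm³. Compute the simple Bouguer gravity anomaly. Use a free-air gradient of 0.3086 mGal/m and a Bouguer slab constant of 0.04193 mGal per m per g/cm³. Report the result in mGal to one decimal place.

61.8

Free-air correction = 0.3086 × 1840.9 = 568.10 mGal
Free-air anomaly = 978814.03 − 979098.80 + (568.10) = 283.33 mGal
Bouguer slab correction = 0.04193 × 2.87 × 1840.9 = 221.53 mGal
Simple Bouguer anomaly = 283.33 − (221.53) = 61.80 mGal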